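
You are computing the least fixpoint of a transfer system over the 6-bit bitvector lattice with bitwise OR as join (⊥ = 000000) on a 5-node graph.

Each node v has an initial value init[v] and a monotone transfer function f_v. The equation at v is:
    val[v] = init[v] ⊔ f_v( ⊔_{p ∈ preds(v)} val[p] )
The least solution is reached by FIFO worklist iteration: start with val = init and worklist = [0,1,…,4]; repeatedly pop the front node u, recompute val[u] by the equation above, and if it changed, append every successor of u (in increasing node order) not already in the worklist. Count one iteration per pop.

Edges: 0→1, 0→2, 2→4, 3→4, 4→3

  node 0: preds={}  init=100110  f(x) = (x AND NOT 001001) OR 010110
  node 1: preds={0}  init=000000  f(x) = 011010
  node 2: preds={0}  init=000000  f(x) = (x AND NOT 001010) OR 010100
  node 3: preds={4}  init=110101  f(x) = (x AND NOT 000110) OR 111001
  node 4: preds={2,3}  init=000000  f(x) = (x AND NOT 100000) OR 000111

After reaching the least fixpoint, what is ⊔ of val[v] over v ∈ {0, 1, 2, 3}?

Worklist (6 pops):
  #1 pop 0: in=000000 → 110110 (was 100110); enqueue []
  #2 pop 1: in=110110 → 011010 (was 000000); enqueue []
  #3 pop 2: in=110110 → 110100 (was 000000); enqueue []
  #4 pop 3: in=000000 → 111101 (was 110101); enqueue []
  #5 pop 4: in=111101 → 011111 (was 000000); enqueue [3]
  #6 pop 3: in=011111 → 111101 (no change)

Fixpoint:
  val[0] = 110110
  val[1] = 011010
  val[2] = 110100
  val[3] = 111101
  val[4] = 011111

111111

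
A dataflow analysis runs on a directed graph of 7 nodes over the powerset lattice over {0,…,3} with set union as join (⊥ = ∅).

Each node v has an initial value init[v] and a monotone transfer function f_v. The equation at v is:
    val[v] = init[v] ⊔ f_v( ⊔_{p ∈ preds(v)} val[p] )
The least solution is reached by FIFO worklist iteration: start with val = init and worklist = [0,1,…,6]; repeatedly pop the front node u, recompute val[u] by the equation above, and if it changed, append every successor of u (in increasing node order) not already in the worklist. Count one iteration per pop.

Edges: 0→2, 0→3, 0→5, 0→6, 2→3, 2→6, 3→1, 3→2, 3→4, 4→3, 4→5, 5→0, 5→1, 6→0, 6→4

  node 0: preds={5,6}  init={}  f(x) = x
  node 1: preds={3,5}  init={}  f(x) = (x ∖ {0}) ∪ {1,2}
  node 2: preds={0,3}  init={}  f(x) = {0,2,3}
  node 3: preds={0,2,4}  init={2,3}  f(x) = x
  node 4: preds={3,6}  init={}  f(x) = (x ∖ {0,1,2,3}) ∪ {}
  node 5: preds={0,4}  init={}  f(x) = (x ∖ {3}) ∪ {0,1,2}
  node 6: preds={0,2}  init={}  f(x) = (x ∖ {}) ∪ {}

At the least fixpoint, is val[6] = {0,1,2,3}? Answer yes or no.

Trace (19 dequeues):
  [1] u=0 | in {} | out {} | ==
  [2] u=1 | in {2,3} | out {1,2,3} | prev {} | push {}
  [3] u=2 | in {2,3} | out {0,2,3} | prev {} | push {}
  [4] u=3 | in {0,2,3} | out {0,2,3} | prev {2,3} | push {1,2}
  [5] u=4 | in {0,2,3} | out {} | ==
  [6] u=5 | in {} | out {0,1,2} | prev {} | push {0}
  [7] u=6 | in {0,2,3} | out {0,2,3} | prev {} | push {4}
  [8] u=1 | in {0,1,2,3} | out {1,2,3} | ==
  [9] u=2 | in {0,2,3} | out {0,2,3} | ==
  [10] u=0 | in {0,1,2,3} | out {0,1,2,3} | prev {} | push {2,3,5,6}
  [11] u=4 | in {0,2,3} | out {} | ==
  [12] u=2 | in {0,1,2,3} | out {0,2,3} | ==
  [13] u=3 | in {0,1,2,3} | out {0,1,2,3} | prev {0,2,3} | push {1,2,4}
  [14] u=5 | in {0,1,2,3} | out {0,1,2} | ==
  [15] u=6 | in {0,1,2,3} | out {0,1,2,3} | prev {0,2,3} | push {0}
  [16] u=1 | in {0,1,2,3} | out {1,2,3} | ==
  [17] u=2 | in {0,1,2,3} | out {0,2,3} | ==
  [18] u=4 | in {0,1,2,3} | out {} | ==
  [19] u=0 | in {0,1,2,3} | out {0,1,2,3} | ==

Converged values:
  [0] {0,1,2,3}
  [1] {1,2,3}
  [2] {0,2,3}
  [3] {0,1,2,3}
  [4] {}
  [5] {0,1,2}
  [6] {0,1,2,3}

yes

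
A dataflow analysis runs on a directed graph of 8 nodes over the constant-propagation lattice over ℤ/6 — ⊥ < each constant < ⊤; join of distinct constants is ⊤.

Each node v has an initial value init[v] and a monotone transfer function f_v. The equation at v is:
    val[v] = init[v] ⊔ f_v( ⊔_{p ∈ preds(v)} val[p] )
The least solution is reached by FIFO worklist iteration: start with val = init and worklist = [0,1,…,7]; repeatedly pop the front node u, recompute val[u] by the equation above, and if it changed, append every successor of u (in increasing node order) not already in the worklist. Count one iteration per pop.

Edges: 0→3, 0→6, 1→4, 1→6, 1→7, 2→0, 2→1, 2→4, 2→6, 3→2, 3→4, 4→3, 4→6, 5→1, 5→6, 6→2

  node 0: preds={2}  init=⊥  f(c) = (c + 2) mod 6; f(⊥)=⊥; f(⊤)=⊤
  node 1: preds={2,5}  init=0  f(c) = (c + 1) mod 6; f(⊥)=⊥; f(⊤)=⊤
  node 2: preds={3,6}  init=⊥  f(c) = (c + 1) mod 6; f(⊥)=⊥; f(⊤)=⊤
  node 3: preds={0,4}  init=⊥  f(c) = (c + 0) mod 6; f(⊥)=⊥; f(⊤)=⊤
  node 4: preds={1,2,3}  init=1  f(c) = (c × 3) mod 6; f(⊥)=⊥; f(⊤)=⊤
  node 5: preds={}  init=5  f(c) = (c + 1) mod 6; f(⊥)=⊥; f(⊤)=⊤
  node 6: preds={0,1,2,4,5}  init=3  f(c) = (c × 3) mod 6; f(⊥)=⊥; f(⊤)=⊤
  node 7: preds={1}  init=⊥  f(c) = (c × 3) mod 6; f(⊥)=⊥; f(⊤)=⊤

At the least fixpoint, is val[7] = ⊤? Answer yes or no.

yes

Worklist (20 pops):
  #1 pop 0: in=⊥ → ⊥ (no change)
  #2 pop 1: in=5 → 0 (no change)
  #3 pop 2: in=3 → 4 (was ⊥); enqueue [0,1]
  #4 pop 3: in=1 → 1 (was ⊥); enqueue [2]
  #5 pop 4: in=⊤ → ⊤ (was 1); enqueue [3]
  #6 pop 5: in=⊥ → 5 (no change)
  #7 pop 6: in=⊤ → ⊤ (was 3); enqueue []
  #8 pop 7: in=0 → 0 (was ⊥); enqueue []
  #9 pop 0: in=4 → 0 (was ⊥); enqueue [6]
  #10 pop 1: in=⊤ → ⊤ (was 0); enqueue [4,7]
  #11 pop 2: in=⊤ → ⊤ (was 4); enqueue [0,1]
  #12 pop 3: in=⊤ → ⊤ (was 1); enqueue [2]
  #13 pop 6: in=⊤ → ⊤ (no change)
  #14 pop 4: in=⊤ → ⊤ (no change)
  #15 pop 7: in=⊤ → ⊤ (was 0); enqueue []
  #16 pop 0: in=⊤ → ⊤ (was 0); enqueue [3,6]
  #17 pop 1: in=⊤ → ⊤ (no change)
  #18 pop 2: in=⊤ → ⊤ (no change)
  #19 pop 3: in=⊤ → ⊤ (no change)
  #20 pop 6: in=⊤ → ⊤ (no change)

Fixpoint:
  val[0] = ⊤
  val[1] = ⊤
  val[2] = ⊤
  val[3] = ⊤
  val[4] = ⊤
  val[5] = 5
  val[6] = ⊤
  val[7] = ⊤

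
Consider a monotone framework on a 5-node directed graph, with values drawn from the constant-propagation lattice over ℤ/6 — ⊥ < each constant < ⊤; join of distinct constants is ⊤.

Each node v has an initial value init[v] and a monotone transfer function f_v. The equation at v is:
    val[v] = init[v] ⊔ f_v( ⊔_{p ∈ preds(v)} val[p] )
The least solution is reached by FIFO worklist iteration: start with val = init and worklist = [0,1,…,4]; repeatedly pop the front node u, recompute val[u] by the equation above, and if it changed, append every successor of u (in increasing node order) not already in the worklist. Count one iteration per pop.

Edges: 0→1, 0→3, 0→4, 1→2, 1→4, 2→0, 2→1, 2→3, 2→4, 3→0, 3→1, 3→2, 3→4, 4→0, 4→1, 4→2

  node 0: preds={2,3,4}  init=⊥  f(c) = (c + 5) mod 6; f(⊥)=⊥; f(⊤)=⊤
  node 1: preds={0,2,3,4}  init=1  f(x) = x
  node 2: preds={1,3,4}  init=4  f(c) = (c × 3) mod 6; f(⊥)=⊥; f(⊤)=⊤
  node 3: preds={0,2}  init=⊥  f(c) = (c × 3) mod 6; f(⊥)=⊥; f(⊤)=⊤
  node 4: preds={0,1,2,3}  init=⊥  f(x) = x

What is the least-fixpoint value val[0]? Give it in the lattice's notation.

⊤

Iteration log — 10 steps:
  step 1. node 0  ⊔preds=4  new=3  old=⊥  +wl: 
  step 2. node 1  ⊔preds=⊤  new=⊤  old=1  +wl: 
  step 3. node 2  ⊔preds=⊤  new=⊤  old=4  +wl: 0,1
  step 4. node 3  ⊔preds=⊤  new=⊤  old=⊥  +wl: 2
  step 5. node 4  ⊔preds=⊤  new=⊤  old=⊥  +wl: 
  step 6. node 0  ⊔preds=⊤  new=⊤  old=3  +wl: 3,4
  step 7. node 1  ⊔preds=⊤  new=⊤  stable
  step 8. node 2  ⊔preds=⊤  new=⊤  stable
  step 9. node 3  ⊔preds=⊤  new=⊤  stable
  step 10. node 4  ⊔preds=⊤  new=⊤  stable

Least fixpoint reached:
  node 0: ⊤
  node 1: ⊤
  node 2: ⊤
  node 3: ⊤
  node 4: ⊤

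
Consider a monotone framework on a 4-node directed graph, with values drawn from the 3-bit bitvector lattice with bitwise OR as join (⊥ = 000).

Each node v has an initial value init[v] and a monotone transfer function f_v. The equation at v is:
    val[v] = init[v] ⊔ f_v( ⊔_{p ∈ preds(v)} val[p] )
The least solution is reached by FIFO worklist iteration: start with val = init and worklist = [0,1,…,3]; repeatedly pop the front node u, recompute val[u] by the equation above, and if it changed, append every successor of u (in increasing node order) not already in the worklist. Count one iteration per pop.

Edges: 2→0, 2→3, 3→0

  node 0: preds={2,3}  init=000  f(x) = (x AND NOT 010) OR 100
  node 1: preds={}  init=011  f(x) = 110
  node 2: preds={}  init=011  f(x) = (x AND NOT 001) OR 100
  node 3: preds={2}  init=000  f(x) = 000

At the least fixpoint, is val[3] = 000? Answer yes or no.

yes

Trace (5 dequeues):
  [1] u=0 | in 011 | out 101 | prev 000 | push {}
  [2] u=1 | in 000 | out 111 | prev 011 | push {}
  [3] u=2 | in 000 | out 111 | prev 011 | push {0}
  [4] u=3 | in 111 | out 000 | ==
  [5] u=0 | in 111 | out 101 | ==

Converged values:
  [0] 101
  [1] 111
  [2] 111
  [3] 000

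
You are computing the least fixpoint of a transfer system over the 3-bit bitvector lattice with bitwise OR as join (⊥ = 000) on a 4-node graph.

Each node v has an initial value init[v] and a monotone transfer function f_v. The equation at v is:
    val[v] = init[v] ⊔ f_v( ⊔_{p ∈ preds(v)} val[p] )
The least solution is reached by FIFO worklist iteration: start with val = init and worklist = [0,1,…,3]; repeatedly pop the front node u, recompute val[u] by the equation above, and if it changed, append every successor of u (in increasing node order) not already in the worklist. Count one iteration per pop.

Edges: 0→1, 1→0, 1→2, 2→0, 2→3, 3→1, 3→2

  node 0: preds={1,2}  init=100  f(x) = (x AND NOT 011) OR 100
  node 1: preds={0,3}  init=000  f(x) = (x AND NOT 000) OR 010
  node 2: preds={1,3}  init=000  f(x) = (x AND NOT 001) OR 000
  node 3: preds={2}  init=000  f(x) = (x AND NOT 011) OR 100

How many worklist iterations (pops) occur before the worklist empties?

Trace (7 dequeues):
  [1] u=0 | in 000 | out 100 | ==
  [2] u=1 | in 100 | out 110 | prev 000 | push {0}
  [3] u=2 | in 110 | out 110 | prev 000 | push {}
  [4] u=3 | in 110 | out 100 | prev 000 | push {1,2}
  [5] u=0 | in 110 | out 100 | ==
  [6] u=1 | in 100 | out 110 | ==
  [7] u=2 | in 110 | out 110 | ==

Converged values:
  [0] 100
  [1] 110
  [2] 110
  [3] 100

7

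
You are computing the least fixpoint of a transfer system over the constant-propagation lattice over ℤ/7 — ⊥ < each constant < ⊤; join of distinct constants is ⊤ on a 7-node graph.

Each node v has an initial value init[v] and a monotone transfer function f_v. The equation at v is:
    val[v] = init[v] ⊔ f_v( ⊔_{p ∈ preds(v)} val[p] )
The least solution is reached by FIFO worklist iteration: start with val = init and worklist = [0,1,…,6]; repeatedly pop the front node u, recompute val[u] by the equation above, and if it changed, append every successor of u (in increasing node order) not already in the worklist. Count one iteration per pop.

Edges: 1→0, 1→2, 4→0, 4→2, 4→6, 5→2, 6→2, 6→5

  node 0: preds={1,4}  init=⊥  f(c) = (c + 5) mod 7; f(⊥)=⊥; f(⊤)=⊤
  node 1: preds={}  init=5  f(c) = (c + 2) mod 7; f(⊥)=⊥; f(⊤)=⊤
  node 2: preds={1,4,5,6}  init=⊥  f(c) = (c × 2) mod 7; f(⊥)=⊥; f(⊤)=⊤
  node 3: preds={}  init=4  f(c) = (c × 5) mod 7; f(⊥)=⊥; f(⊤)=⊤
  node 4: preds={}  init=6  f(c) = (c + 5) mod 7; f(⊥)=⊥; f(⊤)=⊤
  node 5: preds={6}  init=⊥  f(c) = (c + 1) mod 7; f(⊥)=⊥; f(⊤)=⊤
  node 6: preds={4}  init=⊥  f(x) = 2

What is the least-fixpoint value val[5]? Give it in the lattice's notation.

Worklist (10 pops):
  #1 pop 0: in=⊤ → ⊤ (was ⊥); enqueue []
  #2 pop 1: in=⊥ → 5 (no change)
  #3 pop 2: in=⊤ → ⊤ (was ⊥); enqueue []
  #4 pop 3: in=⊥ → 4 (no change)
  #5 pop 4: in=⊥ → 6 (no change)
  #6 pop 5: in=⊥ → ⊥ (no change)
  #7 pop 6: in=6 → 2 (was ⊥); enqueue [2,5]
  #8 pop 2: in=⊤ → ⊤ (no change)
  #9 pop 5: in=2 → 3 (was ⊥); enqueue [2]
  #10 pop 2: in=⊤ → ⊤ (no change)

Fixpoint:
  val[0] = ⊤
  val[1] = 5
  val[2] = ⊤
  val[3] = 4
  val[4] = 6
  val[5] = 3
  val[6] = 2

3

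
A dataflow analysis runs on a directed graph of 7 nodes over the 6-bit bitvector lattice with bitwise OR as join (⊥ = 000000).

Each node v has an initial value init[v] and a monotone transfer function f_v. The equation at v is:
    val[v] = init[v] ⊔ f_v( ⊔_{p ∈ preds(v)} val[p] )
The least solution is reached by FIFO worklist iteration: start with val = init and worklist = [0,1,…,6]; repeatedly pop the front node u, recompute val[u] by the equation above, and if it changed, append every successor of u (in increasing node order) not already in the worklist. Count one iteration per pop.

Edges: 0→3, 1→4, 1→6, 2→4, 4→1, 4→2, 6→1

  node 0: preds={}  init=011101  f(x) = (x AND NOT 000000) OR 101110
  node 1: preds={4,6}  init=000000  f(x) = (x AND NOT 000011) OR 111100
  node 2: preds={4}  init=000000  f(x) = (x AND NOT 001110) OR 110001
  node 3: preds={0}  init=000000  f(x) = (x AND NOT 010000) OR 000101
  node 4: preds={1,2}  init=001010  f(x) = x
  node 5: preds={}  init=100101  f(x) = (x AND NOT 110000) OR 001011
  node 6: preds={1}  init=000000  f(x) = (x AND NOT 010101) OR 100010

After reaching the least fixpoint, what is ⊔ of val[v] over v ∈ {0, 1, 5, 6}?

111111

Iteration log — 9 steps:
  step 1. node 0  ⊔preds=000000  new=111111  old=011101  +wl: 
  step 2. node 1  ⊔preds=001010  new=111100  old=000000  +wl: 
  step 3. node 2  ⊔preds=001010  new=110001  old=000000  +wl: 
  step 4. node 3  ⊔preds=111111  new=101111  old=000000  +wl: 
  step 5. node 4  ⊔preds=111101  new=111111  old=001010  +wl: 1,2
  step 6. node 5  ⊔preds=000000  new=101111  old=100101  +wl: 
  step 7. node 6  ⊔preds=111100  new=101010  old=000000  +wl: 
  step 8. node 1  ⊔preds=111111  new=111100  stable
  step 9. node 2  ⊔preds=111111  new=110001  stable

Least fixpoint reached:
  node 0: 111111
  node 1: 111100
  node 2: 110001
  node 3: 101111
  node 4: 111111
  node 5: 101111
  node 6: 101010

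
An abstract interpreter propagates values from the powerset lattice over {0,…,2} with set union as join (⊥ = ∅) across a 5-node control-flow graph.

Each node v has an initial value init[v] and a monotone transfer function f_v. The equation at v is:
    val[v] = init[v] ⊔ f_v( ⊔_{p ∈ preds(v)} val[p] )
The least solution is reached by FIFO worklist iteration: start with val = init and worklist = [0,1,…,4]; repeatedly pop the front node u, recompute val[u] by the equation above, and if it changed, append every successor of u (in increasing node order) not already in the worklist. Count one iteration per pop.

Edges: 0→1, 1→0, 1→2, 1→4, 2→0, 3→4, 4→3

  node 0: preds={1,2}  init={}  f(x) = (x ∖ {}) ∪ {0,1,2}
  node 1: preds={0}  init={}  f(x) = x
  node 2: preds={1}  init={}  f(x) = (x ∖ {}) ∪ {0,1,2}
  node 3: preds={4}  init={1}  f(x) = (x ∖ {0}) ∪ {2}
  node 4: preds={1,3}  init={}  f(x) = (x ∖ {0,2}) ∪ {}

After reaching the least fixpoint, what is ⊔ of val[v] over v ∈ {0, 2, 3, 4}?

{0,1,2}

Trace (7 dequeues):
  [1] u=0 | in {} | out {0,1,2} | prev {} | push {}
  [2] u=1 | in {0,1,2} | out {0,1,2} | prev {} | push {0}
  [3] u=2 | in {0,1,2} | out {0,1,2} | prev {} | push {}
  [4] u=3 | in {} | out {1,2} | prev {1} | push {}
  [5] u=4 | in {0,1,2} | out {1} | prev {} | push {3}
  [6] u=0 | in {0,1,2} | out {0,1,2} | ==
  [7] u=3 | in {1} | out {1,2} | ==

Converged values:
  [0] {0,1,2}
  [1] {0,1,2}
  [2] {0,1,2}
  [3] {1,2}
  [4] {1}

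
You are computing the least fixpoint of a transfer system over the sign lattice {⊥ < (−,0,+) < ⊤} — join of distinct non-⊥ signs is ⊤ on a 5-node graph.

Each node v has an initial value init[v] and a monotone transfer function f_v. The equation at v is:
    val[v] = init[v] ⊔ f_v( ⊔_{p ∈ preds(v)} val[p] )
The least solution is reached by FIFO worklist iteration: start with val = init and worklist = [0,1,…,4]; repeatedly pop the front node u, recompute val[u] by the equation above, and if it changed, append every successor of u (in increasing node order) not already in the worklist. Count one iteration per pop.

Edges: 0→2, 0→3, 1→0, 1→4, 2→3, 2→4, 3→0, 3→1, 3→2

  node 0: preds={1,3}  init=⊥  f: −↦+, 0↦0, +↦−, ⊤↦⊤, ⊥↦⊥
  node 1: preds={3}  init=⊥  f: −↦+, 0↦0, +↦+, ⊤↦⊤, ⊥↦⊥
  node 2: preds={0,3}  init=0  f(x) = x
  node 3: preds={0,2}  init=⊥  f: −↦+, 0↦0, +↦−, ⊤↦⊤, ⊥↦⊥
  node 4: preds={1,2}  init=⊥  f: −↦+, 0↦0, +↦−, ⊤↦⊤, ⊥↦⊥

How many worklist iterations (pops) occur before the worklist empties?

11

Worklist (11 pops):
  #1 pop 0: in=⊥ → ⊥ (no change)
  #2 pop 1: in=⊥ → ⊥ (no change)
  #3 pop 2: in=⊥ → 0 (no change)
  #4 pop 3: in=0 → 0 (was ⊥); enqueue [0,1,2]
  #5 pop 4: in=0 → 0 (was ⊥); enqueue []
  #6 pop 0: in=0 → 0 (was ⊥); enqueue [3]
  #7 pop 1: in=0 → 0 (was ⊥); enqueue [0,4]
  #8 pop 2: in=0 → 0 (no change)
  #9 pop 3: in=0 → 0 (no change)
  #10 pop 0: in=0 → 0 (no change)
  #11 pop 4: in=0 → 0 (no change)

Fixpoint:
  val[0] = 0
  val[1] = 0
  val[2] = 0
  val[3] = 0
  val[4] = 0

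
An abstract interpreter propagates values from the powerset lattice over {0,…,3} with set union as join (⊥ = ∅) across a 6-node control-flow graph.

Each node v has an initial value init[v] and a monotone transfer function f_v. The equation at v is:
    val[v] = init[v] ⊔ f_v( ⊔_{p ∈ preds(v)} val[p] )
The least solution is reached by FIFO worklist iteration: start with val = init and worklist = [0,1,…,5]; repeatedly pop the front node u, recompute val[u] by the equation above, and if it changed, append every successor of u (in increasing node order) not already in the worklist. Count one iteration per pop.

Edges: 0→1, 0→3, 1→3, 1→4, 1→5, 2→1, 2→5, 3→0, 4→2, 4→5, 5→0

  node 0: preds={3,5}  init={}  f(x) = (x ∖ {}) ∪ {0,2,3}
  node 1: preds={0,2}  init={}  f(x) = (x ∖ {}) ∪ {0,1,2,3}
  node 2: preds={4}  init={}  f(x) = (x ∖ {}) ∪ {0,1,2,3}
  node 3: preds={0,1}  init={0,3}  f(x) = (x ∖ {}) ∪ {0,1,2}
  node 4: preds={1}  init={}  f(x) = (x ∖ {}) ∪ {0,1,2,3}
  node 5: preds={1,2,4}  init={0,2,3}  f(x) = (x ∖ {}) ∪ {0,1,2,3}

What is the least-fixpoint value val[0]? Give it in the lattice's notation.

Iteration log — 11 steps:
  step 1. node 0  ⊔preds={0,2,3}  new={0,2,3}  old={}  +wl: 
  step 2. node 1  ⊔preds={0,2,3}  new={0,1,2,3}  old={}  +wl: 
  step 3. node 2  ⊔preds={}  new={0,1,2,3}  old={}  +wl: 1
  step 4. node 3  ⊔preds={0,1,2,3}  new={0,1,2,3}  old={0,3}  +wl: 0
  step 5. node 4  ⊔preds={0,1,2,3}  new={0,1,2,3}  old={}  +wl: 2
  step 6. node 5  ⊔preds={0,1,2,3}  new={0,1,2,3}  old={0,2,3}  +wl: 
  step 7. node 1  ⊔preds={0,1,2,3}  new={0,1,2,3}  stable
  step 8. node 0  ⊔preds={0,1,2,3}  new={0,1,2,3}  old={0,2,3}  +wl: 1,3
  step 9. node 2  ⊔preds={0,1,2,3}  new={0,1,2,3}  stable
  step 10. node 1  ⊔preds={0,1,2,3}  new={0,1,2,3}  stable
  step 11. node 3  ⊔preds={0,1,2,3}  new={0,1,2,3}  stable

Least fixpoint reached:
  node 0: {0,1,2,3}
  node 1: {0,1,2,3}
  node 2: {0,1,2,3}
  node 3: {0,1,2,3}
  node 4: {0,1,2,3}
  node 5: {0,1,2,3}

{0,1,2,3}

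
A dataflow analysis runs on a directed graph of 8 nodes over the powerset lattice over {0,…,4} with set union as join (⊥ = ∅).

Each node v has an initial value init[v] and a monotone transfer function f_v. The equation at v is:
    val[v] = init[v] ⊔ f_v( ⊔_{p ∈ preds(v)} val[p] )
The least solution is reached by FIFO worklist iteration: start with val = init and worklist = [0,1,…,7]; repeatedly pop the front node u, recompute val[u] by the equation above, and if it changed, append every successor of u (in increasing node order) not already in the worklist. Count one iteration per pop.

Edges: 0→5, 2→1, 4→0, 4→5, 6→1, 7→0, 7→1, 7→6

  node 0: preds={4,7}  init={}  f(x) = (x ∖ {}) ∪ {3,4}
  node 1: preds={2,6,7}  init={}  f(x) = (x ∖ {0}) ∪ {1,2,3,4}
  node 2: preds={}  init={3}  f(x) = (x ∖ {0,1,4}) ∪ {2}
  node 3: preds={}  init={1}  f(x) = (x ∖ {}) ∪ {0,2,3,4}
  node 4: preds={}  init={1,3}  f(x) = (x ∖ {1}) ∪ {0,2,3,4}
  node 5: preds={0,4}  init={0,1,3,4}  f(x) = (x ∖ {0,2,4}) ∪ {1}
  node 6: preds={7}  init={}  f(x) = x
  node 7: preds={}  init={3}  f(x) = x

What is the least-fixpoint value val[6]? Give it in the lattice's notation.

{3}

Trace (11 dequeues):
  [1] u=0 | in {1,3} | out {1,3,4} | prev {} | push {}
  [2] u=1 | in {3} | out {1,2,3,4} | prev {} | push {}
  [3] u=2 | in {} | out {2,3} | prev {3} | push {1}
  [4] u=3 | in {} | out {0,1,2,3,4} | prev {1} | push {}
  [5] u=4 | in {} | out {0,1,2,3,4} | prev {1,3} | push {0}
  [6] u=5 | in {0,1,2,3,4} | out {0,1,3,4} | ==
  [7] u=6 | in {3} | out {3} | prev {} | push {}
  [8] u=7 | in {} | out {3} | ==
  [9] u=1 | in {2,3} | out {1,2,3,4} | ==
  [10] u=0 | in {0,1,2,3,4} | out {0,1,2,3,4} | prev {1,3,4} | push {5}
  [11] u=5 | in {0,1,2,3,4} | out {0,1,3,4} | ==

Converged values:
  [0] {0,1,2,3,4}
  [1] {1,2,3,4}
  [2] {2,3}
  [3] {0,1,2,3,4}
  [4] {0,1,2,3,4}
  [5] {0,1,3,4}
  [6] {3}
  [7] {3}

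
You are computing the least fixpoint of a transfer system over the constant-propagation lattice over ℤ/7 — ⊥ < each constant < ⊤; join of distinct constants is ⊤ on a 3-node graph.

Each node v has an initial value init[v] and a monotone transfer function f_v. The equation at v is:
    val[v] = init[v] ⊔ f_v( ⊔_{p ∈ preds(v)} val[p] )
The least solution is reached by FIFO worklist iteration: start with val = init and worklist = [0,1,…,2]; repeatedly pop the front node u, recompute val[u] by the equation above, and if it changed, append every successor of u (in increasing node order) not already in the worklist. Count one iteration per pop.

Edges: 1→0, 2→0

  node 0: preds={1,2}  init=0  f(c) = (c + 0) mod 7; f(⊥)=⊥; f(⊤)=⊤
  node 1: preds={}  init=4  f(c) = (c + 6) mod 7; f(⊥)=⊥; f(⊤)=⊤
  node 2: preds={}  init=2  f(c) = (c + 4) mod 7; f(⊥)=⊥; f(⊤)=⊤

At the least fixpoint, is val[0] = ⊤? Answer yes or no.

yes

Worklist (3 pops):
  #1 pop 0: in=⊤ → ⊤ (was 0); enqueue []
  #2 pop 1: in=⊥ → 4 (no change)
  #3 pop 2: in=⊥ → 2 (no change)

Fixpoint:
  val[0] = ⊤
  val[1] = 4
  val[2] = 2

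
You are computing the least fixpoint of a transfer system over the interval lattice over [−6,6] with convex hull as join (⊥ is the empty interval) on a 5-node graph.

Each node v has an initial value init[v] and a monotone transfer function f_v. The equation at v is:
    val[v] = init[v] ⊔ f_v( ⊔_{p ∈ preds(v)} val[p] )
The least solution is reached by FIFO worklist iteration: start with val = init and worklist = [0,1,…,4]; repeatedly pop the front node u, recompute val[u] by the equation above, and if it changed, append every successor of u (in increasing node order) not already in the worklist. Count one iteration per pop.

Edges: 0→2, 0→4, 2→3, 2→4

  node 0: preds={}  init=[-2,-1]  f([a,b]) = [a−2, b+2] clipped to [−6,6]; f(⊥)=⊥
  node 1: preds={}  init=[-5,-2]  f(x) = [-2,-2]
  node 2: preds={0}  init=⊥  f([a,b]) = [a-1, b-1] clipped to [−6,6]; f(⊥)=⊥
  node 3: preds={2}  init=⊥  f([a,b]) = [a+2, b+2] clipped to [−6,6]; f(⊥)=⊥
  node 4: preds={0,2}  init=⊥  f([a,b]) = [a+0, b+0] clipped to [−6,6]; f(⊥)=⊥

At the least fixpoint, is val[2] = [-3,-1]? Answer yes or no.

no

Trace (5 dequeues):
  [1] u=0 | in ⊥ | out [-2,-1] | ==
  [2] u=1 | in ⊥ | out [-5,-2] | ==
  [3] u=2 | in [-2,-1] | out [-3,-2] | prev ⊥ | push {}
  [4] u=3 | in [-3,-2] | out [-1,0] | prev ⊥ | push {}
  [5] u=4 | in [-3,-1] | out [-3,-1] | prev ⊥ | push {}

Converged values:
  [0] [-2,-1]
  [1] [-5,-2]
  [2] [-3,-2]
  [3] [-1,0]
  [4] [-3,-1]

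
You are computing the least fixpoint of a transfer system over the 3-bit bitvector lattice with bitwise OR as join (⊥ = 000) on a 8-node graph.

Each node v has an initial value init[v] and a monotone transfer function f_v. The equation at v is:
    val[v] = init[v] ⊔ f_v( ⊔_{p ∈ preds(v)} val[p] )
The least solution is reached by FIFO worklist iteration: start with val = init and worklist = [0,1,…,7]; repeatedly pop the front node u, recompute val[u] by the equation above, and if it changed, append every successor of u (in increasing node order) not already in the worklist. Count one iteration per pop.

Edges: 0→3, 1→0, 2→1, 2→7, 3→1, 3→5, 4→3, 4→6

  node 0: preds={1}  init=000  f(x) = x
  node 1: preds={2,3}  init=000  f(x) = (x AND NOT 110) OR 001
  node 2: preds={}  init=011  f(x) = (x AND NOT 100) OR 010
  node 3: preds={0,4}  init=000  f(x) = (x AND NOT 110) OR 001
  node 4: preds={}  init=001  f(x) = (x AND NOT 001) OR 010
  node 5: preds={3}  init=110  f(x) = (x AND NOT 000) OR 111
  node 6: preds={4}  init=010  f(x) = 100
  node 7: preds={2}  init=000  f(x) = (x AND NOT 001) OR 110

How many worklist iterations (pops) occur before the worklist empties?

Iteration log — 11 steps:
  step 1. node 0  ⊔preds=000  new=000  stable
  step 2. node 1  ⊔preds=011  new=001  old=000  +wl: 0
  step 3. node 2  ⊔preds=000  new=011  stable
  step 4. node 3  ⊔preds=001  new=001  old=000  +wl: 1
  step 5. node 4  ⊔preds=000  new=011  old=001  +wl: 3
  step 6. node 5  ⊔preds=001  new=111  old=110  +wl: 
  step 7. node 6  ⊔preds=011  new=110  old=010  +wl: 
  step 8. node 7  ⊔preds=011  new=110  old=000  +wl: 
  step 9. node 0  ⊔preds=001  new=001  old=000  +wl: 
  step 10. node 1  ⊔preds=011  new=001  stable
  step 11. node 3  ⊔preds=011  new=001  stable

Least fixpoint reached:
  node 0: 001
  node 1: 001
  node 2: 011
  node 3: 001
  node 4: 011
  node 5: 111
  node 6: 110
  node 7: 110

11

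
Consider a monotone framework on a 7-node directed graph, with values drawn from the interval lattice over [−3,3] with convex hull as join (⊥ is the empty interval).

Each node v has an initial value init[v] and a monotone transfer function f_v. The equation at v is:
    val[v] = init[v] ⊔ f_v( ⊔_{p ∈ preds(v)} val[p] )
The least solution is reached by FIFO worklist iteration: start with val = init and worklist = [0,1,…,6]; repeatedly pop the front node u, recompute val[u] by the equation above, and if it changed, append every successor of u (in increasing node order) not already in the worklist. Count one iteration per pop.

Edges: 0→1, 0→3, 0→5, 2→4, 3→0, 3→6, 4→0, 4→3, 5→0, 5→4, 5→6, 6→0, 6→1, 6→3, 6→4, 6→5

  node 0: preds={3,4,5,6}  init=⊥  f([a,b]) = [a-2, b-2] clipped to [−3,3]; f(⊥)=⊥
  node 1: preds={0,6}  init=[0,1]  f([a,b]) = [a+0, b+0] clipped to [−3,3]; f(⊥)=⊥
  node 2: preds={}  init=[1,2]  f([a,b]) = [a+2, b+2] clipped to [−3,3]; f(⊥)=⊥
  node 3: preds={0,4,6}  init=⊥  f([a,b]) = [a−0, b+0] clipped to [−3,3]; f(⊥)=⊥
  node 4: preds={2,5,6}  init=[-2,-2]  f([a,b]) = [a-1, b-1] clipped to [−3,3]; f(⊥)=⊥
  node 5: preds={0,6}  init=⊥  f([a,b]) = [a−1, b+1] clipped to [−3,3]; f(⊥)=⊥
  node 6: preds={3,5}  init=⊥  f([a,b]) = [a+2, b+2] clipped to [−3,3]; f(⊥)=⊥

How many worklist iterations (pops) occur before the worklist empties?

Worklist (23 pops):
  #1 pop 0: in=[-2,-2] → [-3,-3] (was ⊥); enqueue []
  #2 pop 1: in=[-3,-3] → [-3,1] (was [0,1]); enqueue []
  #3 pop 2: in=⊥ → [1,2] (no change)
  #4 pop 3: in=[-3,-2] → [-3,-2] (was ⊥); enqueue [0]
  #5 pop 4: in=[1,2] → [-2,1] (was [-2,-2]); enqueue [3]
  #6 pop 5: in=[-3,-3] → [-3,-2] (was ⊥); enqueue [4]
  #7 pop 6: in=[-3,-2] → [-1,0] (was ⊥); enqueue [1,5]
  #8 pop 0: in=[-3,1] → [-3,-1] (was [-3,-3]); enqueue []
  #9 pop 3: in=[-3,1] → [-3,1] (was [-3,-2]); enqueue [0,6]
  #10 pop 4: in=[-3,2] → [-3,1] (was [-2,1]); enqueue [3]
  #11 pop 1: in=[-3,0] → [-3,1] (no change)
  #12 pop 5: in=[-3,0] → [-3,1] (was [-3,-2]); enqueue [4]
  #13 pop 0: in=[-3,1] → [-3,-1] (no change)
  #14 pop 6: in=[-3,1] → [-1,3] (was [-1,0]); enqueue [0,1,5]
  #15 pop 3: in=[-3,3] → [-3,3] (was [-3,1]); enqueue [6]
  #16 pop 4: in=[-3,3] → [-3,2] (was [-3,1]); enqueue [3]
  #17 pop 0: in=[-3,3] → [-3,1] (was [-3,-1]); enqueue []
  #18 pop 1: in=[-3,3] → [-3,3] (was [-3,1]); enqueue []
  #19 pop 5: in=[-3,3] → [-3,3] (was [-3,1]); enqueue [0,4]
  #20 pop 6: in=[-3,3] → [-1,3] (no change)
  #21 pop 3: in=[-3,3] → [-3,3] (no change)
  #22 pop 0: in=[-3,3] → [-3,1] (no change)
  #23 pop 4: in=[-3,3] → [-3,2] (no change)

Fixpoint:
  val[0] = [-3,1]
  val[1] = [-3,3]
  val[2] = [1,2]
  val[3] = [-3,3]
  val[4] = [-3,2]
  val[5] = [-3,3]
  val[6] = [-1,3]

23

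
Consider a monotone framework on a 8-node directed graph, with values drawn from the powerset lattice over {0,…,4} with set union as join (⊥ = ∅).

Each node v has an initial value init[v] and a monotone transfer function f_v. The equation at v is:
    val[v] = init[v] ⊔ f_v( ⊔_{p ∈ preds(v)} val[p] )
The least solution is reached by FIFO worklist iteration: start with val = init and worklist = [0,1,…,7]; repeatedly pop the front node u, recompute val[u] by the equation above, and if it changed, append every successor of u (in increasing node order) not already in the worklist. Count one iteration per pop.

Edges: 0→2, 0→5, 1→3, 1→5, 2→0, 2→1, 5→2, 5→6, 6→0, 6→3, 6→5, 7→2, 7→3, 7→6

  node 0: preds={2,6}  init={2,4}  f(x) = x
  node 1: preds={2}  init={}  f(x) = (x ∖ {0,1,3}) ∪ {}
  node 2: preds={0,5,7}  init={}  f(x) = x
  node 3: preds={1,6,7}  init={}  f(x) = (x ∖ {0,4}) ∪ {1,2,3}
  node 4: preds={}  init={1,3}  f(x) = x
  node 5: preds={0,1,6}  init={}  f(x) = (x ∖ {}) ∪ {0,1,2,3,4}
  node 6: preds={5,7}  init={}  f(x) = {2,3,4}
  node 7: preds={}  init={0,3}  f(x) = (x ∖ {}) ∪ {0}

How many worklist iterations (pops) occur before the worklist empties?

17

Worklist (17 pops):
  #1 pop 0: in={} → {2,4} (no change)
  #2 pop 1: in={} → {} (no change)
  #3 pop 2: in={0,2,3,4} → {0,2,3,4} (was {}); enqueue [0,1]
  #4 pop 3: in={0,3} → {1,2,3} (was {}); enqueue []
  #5 pop 4: in={} → {1,3} (no change)
  #6 pop 5: in={2,4} → {0,1,2,3,4} (was {}); enqueue [2]
  #7 pop 6: in={0,1,2,3,4} → {2,3,4} (was {}); enqueue [3,5]
  #8 pop 7: in={} → {0,3} (no change)
  #9 pop 0: in={0,2,3,4} → {0,2,3,4} (was {2,4}); enqueue []
  #10 pop 1: in={0,2,3,4} → {2,4} (was {}); enqueue []
  #11 pop 2: in={0,1,2,3,4} → {0,1,2,3,4} (was {0,2,3,4}); enqueue [0,1]
  #12 pop 3: in={0,2,3,4} → {1,2,3} (no change)
  #13 pop 5: in={0,2,3,4} → {0,1,2,3,4} (no change)
  #14 pop 0: in={0,1,2,3,4} → {0,1,2,3,4} (was {0,2,3,4}); enqueue [2,5]
  #15 pop 1: in={0,1,2,3,4} → {2,4} (no change)
  #16 pop 2: in={0,1,2,3,4} → {0,1,2,3,4} (no change)
  #17 pop 5: in={0,1,2,3,4} → {0,1,2,3,4} (no change)

Fixpoint:
  val[0] = {0,1,2,3,4}
  val[1] = {2,4}
  val[2] = {0,1,2,3,4}
  val[3] = {1,2,3}
  val[4] = {1,3}
  val[5] = {0,1,2,3,4}
  val[6] = {2,3,4}
  val[7] = {0,3}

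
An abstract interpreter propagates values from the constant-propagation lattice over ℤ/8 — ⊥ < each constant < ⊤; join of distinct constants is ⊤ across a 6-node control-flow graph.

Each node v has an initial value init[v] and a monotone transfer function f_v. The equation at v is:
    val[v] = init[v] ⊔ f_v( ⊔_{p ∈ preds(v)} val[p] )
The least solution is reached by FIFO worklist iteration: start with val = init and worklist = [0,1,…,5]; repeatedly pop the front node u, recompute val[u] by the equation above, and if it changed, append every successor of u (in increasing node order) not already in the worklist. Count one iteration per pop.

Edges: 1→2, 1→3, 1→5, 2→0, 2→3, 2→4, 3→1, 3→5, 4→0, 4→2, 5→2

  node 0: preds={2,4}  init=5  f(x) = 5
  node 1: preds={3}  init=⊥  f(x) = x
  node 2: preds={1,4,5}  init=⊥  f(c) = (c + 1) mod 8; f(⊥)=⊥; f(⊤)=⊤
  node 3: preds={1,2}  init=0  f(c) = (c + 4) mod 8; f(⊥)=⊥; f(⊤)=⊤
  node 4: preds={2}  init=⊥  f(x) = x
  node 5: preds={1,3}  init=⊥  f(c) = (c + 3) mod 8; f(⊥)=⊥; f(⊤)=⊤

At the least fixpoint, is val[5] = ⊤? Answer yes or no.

yes

Worklist (15 pops):
  #1 pop 0: in=⊥ → 5 (no change)
  #2 pop 1: in=0 → 0 (was ⊥); enqueue []
  #3 pop 2: in=0 → 1 (was ⊥); enqueue [0]
  #4 pop 3: in=⊤ → ⊤ (was 0); enqueue [1]
  #5 pop 4: in=1 → 1 (was ⊥); enqueue [2]
  #6 pop 5: in=⊤ → ⊤ (was ⊥); enqueue []
  #7 pop 0: in=1 → 5 (no change)
  #8 pop 1: in=⊤ → ⊤ (was 0); enqueue [3,5]
  #9 pop 2: in=⊤ → ⊤ (was 1); enqueue [0,4]
  #10 pop 3: in=⊤ → ⊤ (no change)
  #11 pop 5: in=⊤ → ⊤ (no change)
  #12 pop 0: in=⊤ → 5 (no change)
  #13 pop 4: in=⊤ → ⊤ (was 1); enqueue [0,2]
  #14 pop 0: in=⊤ → 5 (no change)
  #15 pop 2: in=⊤ → ⊤ (no change)

Fixpoint:
  val[0] = 5
  val[1] = ⊤
  val[2] = ⊤
  val[3] = ⊤
  val[4] = ⊤
  val[5] = ⊤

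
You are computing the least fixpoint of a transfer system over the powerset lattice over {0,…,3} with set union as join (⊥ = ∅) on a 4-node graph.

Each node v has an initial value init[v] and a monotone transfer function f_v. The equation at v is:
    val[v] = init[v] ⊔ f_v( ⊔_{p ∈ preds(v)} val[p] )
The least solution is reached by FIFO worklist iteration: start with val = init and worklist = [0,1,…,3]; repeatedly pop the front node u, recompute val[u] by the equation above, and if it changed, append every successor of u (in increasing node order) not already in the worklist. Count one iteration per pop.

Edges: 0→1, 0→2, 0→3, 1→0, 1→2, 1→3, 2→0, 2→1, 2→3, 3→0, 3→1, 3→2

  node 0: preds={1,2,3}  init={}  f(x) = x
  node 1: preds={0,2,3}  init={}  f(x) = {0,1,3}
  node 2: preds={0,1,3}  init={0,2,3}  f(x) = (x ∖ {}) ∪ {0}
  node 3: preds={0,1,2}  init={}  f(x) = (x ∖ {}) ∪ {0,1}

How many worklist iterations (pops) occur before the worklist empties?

Trace (8 dequeues):
  [1] u=0 | in {0,2,3} | out {0,2,3} | prev {} | push {}
  [2] u=1 | in {0,2,3} | out {0,1,3} | prev {} | push {0}
  [3] u=2 | in {0,1,2,3} | out {0,1,2,3} | prev {0,2,3} | push {1}
  [4] u=3 | in {0,1,2,3} | out {0,1,2,3} | prev {} | push {2}
  [5] u=0 | in {0,1,2,3} | out {0,1,2,3} | prev {0,2,3} | push {3}
  [6] u=1 | in {0,1,2,3} | out {0,1,3} | ==
  [7] u=2 | in {0,1,2,3} | out {0,1,2,3} | ==
  [8] u=3 | in {0,1,2,3} | out {0,1,2,3} | ==

Converged values:
  [0] {0,1,2,3}
  [1] {0,1,3}
  [2] {0,1,2,3}
  [3] {0,1,2,3}

8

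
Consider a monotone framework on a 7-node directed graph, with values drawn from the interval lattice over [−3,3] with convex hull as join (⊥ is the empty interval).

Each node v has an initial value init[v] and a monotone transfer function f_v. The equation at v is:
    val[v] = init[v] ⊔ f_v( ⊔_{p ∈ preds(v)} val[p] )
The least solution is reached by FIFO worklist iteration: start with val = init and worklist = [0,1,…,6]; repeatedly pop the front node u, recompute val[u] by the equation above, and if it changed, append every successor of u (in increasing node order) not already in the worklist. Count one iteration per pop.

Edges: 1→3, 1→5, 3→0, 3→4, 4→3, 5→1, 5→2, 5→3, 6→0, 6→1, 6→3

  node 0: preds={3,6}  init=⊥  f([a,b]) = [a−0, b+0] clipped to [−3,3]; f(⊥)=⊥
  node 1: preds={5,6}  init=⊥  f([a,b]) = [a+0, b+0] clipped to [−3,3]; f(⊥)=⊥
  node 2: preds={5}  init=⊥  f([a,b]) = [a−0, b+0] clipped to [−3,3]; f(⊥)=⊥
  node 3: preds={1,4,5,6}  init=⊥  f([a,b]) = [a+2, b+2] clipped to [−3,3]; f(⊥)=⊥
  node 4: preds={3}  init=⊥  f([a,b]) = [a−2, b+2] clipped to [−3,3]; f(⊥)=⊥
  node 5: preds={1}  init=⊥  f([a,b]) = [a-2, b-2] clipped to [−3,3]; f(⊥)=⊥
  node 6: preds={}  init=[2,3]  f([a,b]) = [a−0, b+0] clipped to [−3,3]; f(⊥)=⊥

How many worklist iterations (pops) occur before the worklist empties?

Trace (28 dequeues):
  [1] u=0 | in [2,3] | out [2,3] | prev ⊥ | push {}
  [2] u=1 | in [2,3] | out [2,3] | prev ⊥ | push {}
  [3] u=2 | in ⊥ | out ⊥ | ==
  [4] u=3 | in [2,3] | out [3,3] | prev ⊥ | push {0}
  [5] u=4 | in [3,3] | out [1,3] | prev ⊥ | push {3}
  [6] u=5 | in [2,3] | out [0,1] | prev ⊥ | push {1,2}
  [7] u=6 | in ⊥ | out [2,3] | ==
  [8] u=0 | in [2,3] | out [2,3] | ==
  [9] u=3 | in [0,3] | out [2,3] | prev [3,3] | push {0,4}
  [10] u=1 | in [0,3] | out [0,3] | prev [2,3] | push {3,5}
  [11] u=2 | in [0,1] | out [0,1] | prev ⊥ | push {}
  [12] u=0 | in [2,3] | out [2,3] | ==
  [13] u=4 | in [2,3] | out [0,3] | prev [1,3] | push {}
  [14] u=3 | in [0,3] | out [2,3] | ==
  [15] u=5 | in [0,3] | out [-2,1] | prev [0,1] | push {1,2,3}
  [16] u=1 | in [-2,3] | out [-2,3] | prev [0,3] | push {5}
  [17] u=2 | in [-2,1] | out [-2,1] | prev [0,1] | push {}
  [18] u=3 | in [-2,3] | out [0,3] | prev [2,3] | push {0,4}
  [19] u=5 | in [-2,3] | out [-3,1] | prev [-2,1] | push {1,2,3}
  [20] u=0 | in [0,3] | out [0,3] | prev [2,3] | push {}
  [21] u=4 | in [0,3] | out [-2,3] | prev [0,3] | push {}
  [22] u=1 | in [-3,3] | out [-3,3] | prev [-2,3] | push {5}
  [23] u=2 | in [-3,1] | out [-3,1] | prev [-2,1] | push {}
  [24] u=3 | in [-3,3] | out [-1,3] | prev [0,3] | push {0,4}
  [25] u=5 | in [-3,3] | out [-3,1] | ==
  [26] u=0 | in [-1,3] | out [-1,3] | prev [0,3] | push {}
  [27] u=4 | in [-1,3] | out [-3,3] | prev [-2,3] | push {3}
  [28] u=3 | in [-3,3] | out [-1,3] | ==

Converged values:
  [0] [-1,3]
  [1] [-3,3]
  [2] [-3,1]
  [3] [-1,3]
  [4] [-3,3]
  [5] [-3,1]
  [6] [2,3]

28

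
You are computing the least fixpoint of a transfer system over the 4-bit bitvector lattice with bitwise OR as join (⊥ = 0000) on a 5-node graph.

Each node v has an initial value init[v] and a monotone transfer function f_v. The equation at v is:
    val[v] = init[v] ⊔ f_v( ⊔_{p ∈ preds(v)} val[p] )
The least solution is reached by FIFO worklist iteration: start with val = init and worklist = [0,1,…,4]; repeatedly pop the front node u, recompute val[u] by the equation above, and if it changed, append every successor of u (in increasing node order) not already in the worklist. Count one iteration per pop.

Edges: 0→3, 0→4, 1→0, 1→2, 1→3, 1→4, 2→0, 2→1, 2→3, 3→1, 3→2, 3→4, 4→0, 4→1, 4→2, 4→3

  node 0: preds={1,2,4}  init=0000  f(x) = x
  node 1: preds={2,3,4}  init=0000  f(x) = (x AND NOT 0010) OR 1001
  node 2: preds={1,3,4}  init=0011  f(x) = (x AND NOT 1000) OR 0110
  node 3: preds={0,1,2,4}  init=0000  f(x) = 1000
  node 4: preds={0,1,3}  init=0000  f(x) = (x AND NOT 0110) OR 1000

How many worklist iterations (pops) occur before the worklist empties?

Worklist (11 pops):
  #1 pop 0: in=0011 → 0011 (was 0000); enqueue []
  #2 pop 1: in=0011 → 1001 (was 0000); enqueue [0]
  #3 pop 2: in=1001 → 0111 (was 0011); enqueue [1]
  #4 pop 3: in=1111 → 1000 (was 0000); enqueue [2]
  #5 pop 4: in=1011 → 1001 (was 0000); enqueue [3]
  #6 pop 0: in=1111 → 1111 (was 0011); enqueue [4]
  #7 pop 1: in=1111 → 1101 (was 1001); enqueue [0]
  #8 pop 2: in=1101 → 0111 (no change)
  #9 pop 3: in=1111 → 1000 (no change)
  #10 pop 4: in=1111 → 1001 (no change)
  #11 pop 0: in=1111 → 1111 (no change)

Fixpoint:
  val[0] = 1111
  val[1] = 1101
  val[2] = 0111
  val[3] = 1000
  val[4] = 1001

11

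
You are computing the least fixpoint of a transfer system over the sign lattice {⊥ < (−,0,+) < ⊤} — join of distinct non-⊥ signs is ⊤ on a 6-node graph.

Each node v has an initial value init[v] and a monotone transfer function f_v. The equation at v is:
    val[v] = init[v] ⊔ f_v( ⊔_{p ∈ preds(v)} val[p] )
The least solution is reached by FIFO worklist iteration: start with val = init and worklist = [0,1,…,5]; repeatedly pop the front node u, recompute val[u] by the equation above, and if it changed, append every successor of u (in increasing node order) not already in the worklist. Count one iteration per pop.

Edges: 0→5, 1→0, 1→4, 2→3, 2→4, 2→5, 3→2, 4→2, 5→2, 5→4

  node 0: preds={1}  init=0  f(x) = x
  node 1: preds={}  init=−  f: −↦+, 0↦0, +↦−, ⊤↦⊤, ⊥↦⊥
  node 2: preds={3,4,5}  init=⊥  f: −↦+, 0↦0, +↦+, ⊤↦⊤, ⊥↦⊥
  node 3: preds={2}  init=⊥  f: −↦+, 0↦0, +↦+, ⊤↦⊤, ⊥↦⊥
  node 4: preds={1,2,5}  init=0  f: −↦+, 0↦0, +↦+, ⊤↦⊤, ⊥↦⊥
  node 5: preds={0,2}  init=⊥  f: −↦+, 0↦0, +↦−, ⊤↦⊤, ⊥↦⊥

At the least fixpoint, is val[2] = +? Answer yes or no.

Iteration log — 11 steps:
  step 1. node 0  ⊔preds=−  new=⊤  old=0  +wl: 
  step 2. node 1  ⊔preds=⊥  new=−  stable
  step 3. node 2  ⊔preds=0  new=0  old=⊥  +wl: 
  step 4. node 3  ⊔preds=0  new=0  old=⊥  +wl: 2
  step 5. node 4  ⊔preds=⊤  new=⊤  old=0  +wl: 
  step 6. node 5  ⊔preds=⊤  new=⊤  old=⊥  +wl: 4
  step 7. node 2  ⊔preds=⊤  new=⊤  old=0  +wl: 3,5
  step 8. node 4  ⊔preds=⊤  new=⊤  stable
  step 9. node 3  ⊔preds=⊤  new=⊤  old=0  +wl: 2
  step 10. node 5  ⊔preds=⊤  new=⊤  stable
  step 11. node 2  ⊔preds=⊤  new=⊤  stable

Least fixpoint reached:
  node 0: ⊤
  node 1: −
  node 2: ⊤
  node 3: ⊤
  node 4: ⊤
  node 5: ⊤

no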